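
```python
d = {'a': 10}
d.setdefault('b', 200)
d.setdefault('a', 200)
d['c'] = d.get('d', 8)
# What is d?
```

After line 1: d = {'a': 10}
After line 2 (setdefault adds 'b'=200): d = {'a': 10, 'b': 200}
After line 3 (setdefault 'a' no-op, already exists): d = {'a': 10, 'b': 200}
After line 4 (get('d', 8) returns default since 'd' not in d): d = {'a': 10, 'b': 200, 'c': 8}

{'a': 10, 'b': 200, 'c': 8}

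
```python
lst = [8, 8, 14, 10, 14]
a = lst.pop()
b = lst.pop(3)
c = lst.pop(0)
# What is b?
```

After line 1: lst = [8, 8, 14, 10, 14]
After line 2 (pop() -> a = 14): lst = [8, 8, 14, 10]
After line 3 (pop(3) -> b = 10): lst = [8, 8, 14]
After line 4 (pop(0) -> c = 8): lst = [8, 14]

10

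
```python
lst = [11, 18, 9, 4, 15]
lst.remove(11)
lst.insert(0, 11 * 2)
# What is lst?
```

After line 1: lst = [11, 18, 9, 4, 15]
After line 2 (remove first 11): lst = [18, 9, 4, 15]
After line 3 (insert 22 at index 0): lst = [22, 18, 9, 4, 15]

[22, 18, 9, 4, 15]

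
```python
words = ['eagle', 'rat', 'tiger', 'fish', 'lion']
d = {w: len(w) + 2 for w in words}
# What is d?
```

{'eagle': 7, 'rat': 5, 'tiger': 7, 'fish': 6, 'lion': 6}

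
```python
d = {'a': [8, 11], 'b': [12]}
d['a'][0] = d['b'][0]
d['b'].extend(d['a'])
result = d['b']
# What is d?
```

After line 1: d = {'a': [8, 11], 'b': [12]}
After line 2 (a[0] = b[0] = 12): d = {'a': [12, 11], 'b': [12]}
After line 3 (b.extend(a) appends [12, 11]): d = {'a': [12, 11], 'b': [12, 12, 11]}
After line 4: result = d['b'] = [12, 12, 11]

{'a': [12, 11], 'b': [12, 12, 11]}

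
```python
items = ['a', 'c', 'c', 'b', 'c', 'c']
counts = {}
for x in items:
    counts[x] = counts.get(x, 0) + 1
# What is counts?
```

Initial: counts = {}, items = ['a', 'c', 'c', 'b', 'c', 'c']
See 'a': counts = {'a': 1}
See 'c': counts = {'a': 1, 'c': 1}
See 'c': counts = {'a': 1, 'c': 2}
See 'b': counts = {'a': 1, 'c': 2, 'b': 1}
See 'c': counts = {'a': 1, 'c': 3, 'b': 1}
See 'c': counts = {'a': 1, 'c': 4, 'b': 1}

{'a': 1, 'c': 4, 'b': 1}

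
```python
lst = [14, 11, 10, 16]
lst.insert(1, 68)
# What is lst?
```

[14, 68, 11, 10, 16]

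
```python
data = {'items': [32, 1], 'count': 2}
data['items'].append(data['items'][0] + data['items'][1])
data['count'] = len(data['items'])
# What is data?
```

After line 1: data = {'items': [32, 1], 'count': 2}
After line 2 (append 32 + 1 = 33): data = {'items': [32, 1, 33], 'count': 2}
After line 3 (count = len(items) = 3): data = {'items': [32, 1, 33], 'count': 3}

{'items': [32, 1, 33], 'count': 3}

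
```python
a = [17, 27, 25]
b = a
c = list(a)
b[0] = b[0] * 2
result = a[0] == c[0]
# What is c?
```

After line 1: a = [17, 27, 25]
After line 2 (b = a, alias): a = [17, 27, 25], b = [17, 27, 25]
After line 3 (c = list(a) is a copy, new object): c = [17, 27, 25]
After line 4 (b[0] = 17 * 2 = 34; mutates shared a/b): a = b = [34, 27, 25], c = [17, 27, 25]
After line 5 (a[0] = 34, c[0] = 17; result = False)

[17, 27, 25]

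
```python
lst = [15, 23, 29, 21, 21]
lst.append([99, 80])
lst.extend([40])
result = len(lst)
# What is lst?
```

After line 1: lst = [15, 23, 29, 21, 21]
After line 2 (append adds [99, 80] as single element): lst = [15, 23, 29, 21, 21, [99, 80]]
After line 3 (extend unpacks [40], adds 40): lst = [15, 23, 29, 21, 21, [99, 80], 40]
After line 4: result = len(lst) = 7

[15, 23, 29, 21, 21, [99, 80], 40]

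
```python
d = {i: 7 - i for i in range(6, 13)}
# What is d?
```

{6: 1, 7: 0, 8: -1, 9: -2, 10: -3, 11: -4, 12: -5}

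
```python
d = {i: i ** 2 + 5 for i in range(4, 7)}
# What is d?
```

{4: 21, 5: 30, 6: 41}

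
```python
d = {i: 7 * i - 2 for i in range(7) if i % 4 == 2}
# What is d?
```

{2: 12, 6: 40}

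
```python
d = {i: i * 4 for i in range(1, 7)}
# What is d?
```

{1: 4, 2: 8, 3: 12, 4: 16, 5: 20, 6: 24}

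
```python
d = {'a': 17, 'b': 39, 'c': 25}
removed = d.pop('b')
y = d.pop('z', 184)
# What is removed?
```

After line 1: d = {'a': 17, 'b': 39, 'c': 25}
After line 2 (pop 'b' returns 39): d = {'a': 17, 'c': 25}, removed = 39
After line 3 (pop 'z' missing, returns default 184): d = {'a': 17, 'c': 25}, y = 184

39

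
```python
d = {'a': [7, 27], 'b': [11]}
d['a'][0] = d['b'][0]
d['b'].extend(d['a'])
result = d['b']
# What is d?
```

After line 1: d = {'a': [7, 27], 'b': [11]}
After line 2 (a[0] = b[0] = 11): d = {'a': [11, 27], 'b': [11]}
After line 3 (b.extend(a) appends [11, 27]): d = {'a': [11, 27], 'b': [11, 11, 27]}
After line 4: result = d['b'] = [11, 11, 27]

{'a': [11, 27], 'b': [11, 11, 27]}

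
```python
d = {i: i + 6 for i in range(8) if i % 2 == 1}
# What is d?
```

{1: 7, 3: 9, 5: 11, 7: 13}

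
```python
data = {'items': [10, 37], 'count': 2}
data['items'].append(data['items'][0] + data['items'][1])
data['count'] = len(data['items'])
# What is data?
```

After line 1: data = {'items': [10, 37], 'count': 2}
After line 2 (append 10 + 37 = 47): data = {'items': [10, 37, 47], 'count': 2}
After line 3 (count = len(items) = 3): data = {'items': [10, 37, 47], 'count': 3}

{'items': [10, 37, 47], 'count': 3}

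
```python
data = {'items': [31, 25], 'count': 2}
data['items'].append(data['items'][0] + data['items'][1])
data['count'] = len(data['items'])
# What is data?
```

After line 1: data = {'items': [31, 25], 'count': 2}
After line 2 (append 31 + 25 = 56): data = {'items': [31, 25, 56], 'count': 2}
After line 3 (count = len(items) = 3): data = {'items': [31, 25, 56], 'count': 3}

{'items': [31, 25, 56], 'count': 3}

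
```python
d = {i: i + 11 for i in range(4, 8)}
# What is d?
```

{4: 15, 5: 16, 6: 17, 7: 18}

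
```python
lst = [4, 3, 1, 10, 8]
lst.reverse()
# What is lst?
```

[8, 10, 1, 3, 4]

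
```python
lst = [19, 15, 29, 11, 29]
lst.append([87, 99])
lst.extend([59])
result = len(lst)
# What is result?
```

After line 1: lst = [19, 15, 29, 11, 29]
After line 2 (append adds [87, 99] as single element): lst = [19, 15, 29, 11, 29, [87, 99]]
After line 3 (extend unpacks [59], adds 59): lst = [19, 15, 29, 11, 29, [87, 99], 59]
After line 4: result = len(lst) = 7

7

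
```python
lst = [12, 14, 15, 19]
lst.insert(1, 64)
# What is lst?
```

[12, 64, 14, 15, 19]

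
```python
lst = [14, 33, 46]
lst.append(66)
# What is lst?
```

[14, 33, 46, 66]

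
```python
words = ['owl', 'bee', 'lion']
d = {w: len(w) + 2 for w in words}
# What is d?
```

{'owl': 5, 'bee': 5, 'lion': 6}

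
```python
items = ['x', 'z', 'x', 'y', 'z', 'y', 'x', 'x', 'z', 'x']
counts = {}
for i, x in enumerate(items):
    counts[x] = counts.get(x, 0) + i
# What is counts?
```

Initial: counts = {}, items = ['x', 'z', 'x', 'y', 'z', 'y', 'x', 'x', 'z', 'x']
i=0, x='x': counts = {'x': 0}
i=1, x='z': counts = {'x': 0, 'z': 1}
i=2, x='x': counts = {'x': 2, 'z': 1}
i=3, x='y': counts = {'x': 2, 'z': 1, 'y': 3}
i=4, x='z': counts = {'x': 2, 'z': 5, 'y': 3}
i=5, x='y': counts = {'x': 2, 'z': 5, 'y': 8}
i=6, x='x': counts = {'x': 8, 'z': 5, 'y': 8}
i=7, x='x': counts = {'x': 15, 'z': 5, 'y': 8}
i=8, x='z': counts = {'x': 15, 'z': 13, 'y': 8}
i=9, x='x': counts = {'x': 24, 'z': 13, 'y': 8}

{'x': 24, 'z': 13, 'y': 8}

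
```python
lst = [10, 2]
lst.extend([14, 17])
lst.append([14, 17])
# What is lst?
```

After line 1: lst = [10, 2]
After line 2 (extend unpacks [14, 17]): lst = [10, 2, 14, 17]
After line 3 (append adds [14, 17] as single element): lst = [10, 2, 14, 17, [14, 17]]

[10, 2, 14, 17, [14, 17]]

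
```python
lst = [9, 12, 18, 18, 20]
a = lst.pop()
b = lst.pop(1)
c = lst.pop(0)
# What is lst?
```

After line 1: lst = [9, 12, 18, 18, 20]
After line 2 (pop() -> a = 20): lst = [9, 12, 18, 18]
After line 3 (pop(1) -> b = 12): lst = [9, 18, 18]
After line 4 (pop(0) -> c = 9): lst = [18, 18]

[18, 18]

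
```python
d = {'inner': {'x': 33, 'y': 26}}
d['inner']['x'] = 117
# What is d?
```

After line 1: d = {'inner': {'x': 33, 'y': 26}}
After line 2 (inner x overwritten): d = {'inner': {'x': 117, 'y': 26}}

{'inner': {'x': 117, 'y': 26}}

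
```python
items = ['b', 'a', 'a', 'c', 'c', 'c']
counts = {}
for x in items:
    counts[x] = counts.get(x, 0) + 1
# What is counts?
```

Initial: counts = {}, items = ['b', 'a', 'a', 'c', 'c', 'c']
See 'b': counts = {'b': 1}
See 'a': counts = {'b': 1, 'a': 1}
See 'a': counts = {'b': 1, 'a': 2}
See 'c': counts = {'b': 1, 'a': 2, 'c': 1}
See 'c': counts = {'b': 1, 'a': 2, 'c': 2}
See 'c': counts = {'b': 1, 'a': 2, 'c': 3}

{'b': 1, 'a': 2, 'c': 3}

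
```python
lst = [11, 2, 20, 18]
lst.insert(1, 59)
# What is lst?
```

[11, 59, 2, 20, 18]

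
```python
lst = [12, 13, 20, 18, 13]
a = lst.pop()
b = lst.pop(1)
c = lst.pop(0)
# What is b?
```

After line 1: lst = [12, 13, 20, 18, 13]
After line 2 (pop() -> a = 13): lst = [12, 13, 20, 18]
After line 3 (pop(1) -> b = 13): lst = [12, 20, 18]
After line 4 (pop(0) -> c = 12): lst = [20, 18]

13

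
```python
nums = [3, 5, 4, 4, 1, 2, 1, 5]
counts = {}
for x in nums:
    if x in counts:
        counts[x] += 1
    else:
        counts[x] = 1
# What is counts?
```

Initial: counts = {}, nums = [3, 5, 4, 4, 1, 2, 1, 5]
See 3: counts = {3: 1}
See 5: counts = {3: 1, 5: 1}
See 4: counts = {3: 1, 5: 1, 4: 1}
See 4: counts = {3: 1, 5: 1, 4: 2}
See 1: counts = {3: 1, 5: 1, 4: 2, 1: 1}
See 2: counts = {3: 1, 5: 1, 4: 2, 1: 1, 2: 1}
See 1: counts = {3: 1, 5: 1, 4: 2, 1: 2, 2: 1}
See 5: counts = {3: 1, 5: 2, 4: 2, 1: 2, 2: 1}

{3: 1, 5: 2, 4: 2, 1: 2, 2: 1}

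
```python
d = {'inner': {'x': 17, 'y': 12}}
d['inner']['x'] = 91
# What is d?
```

After line 1: d = {'inner': {'x': 17, 'y': 12}}
After line 2 (inner x overwritten): d = {'inner': {'x': 91, 'y': 12}}

{'inner': {'x': 91, 'y': 12}}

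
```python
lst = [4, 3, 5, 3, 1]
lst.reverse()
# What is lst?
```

[1, 3, 5, 3, 4]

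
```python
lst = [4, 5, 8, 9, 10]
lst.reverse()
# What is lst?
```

[10, 9, 8, 5, 4]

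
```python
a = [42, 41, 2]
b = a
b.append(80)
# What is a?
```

After line 1: a = [42, 41, 2]
After line 2 (b = a is an alias, same object): a = [42, 41, 2], b = [42, 41, 2]
After line 3 (b.append mutates the shared list): a = [42, 41, 2, 80], b = [42, 41, 2, 80]

[42, 41, 2, 80]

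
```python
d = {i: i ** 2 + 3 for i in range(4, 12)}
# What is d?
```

{4: 19, 5: 28, 6: 39, 7: 52, 8: 67, 9: 84, 10: 103, 11: 124}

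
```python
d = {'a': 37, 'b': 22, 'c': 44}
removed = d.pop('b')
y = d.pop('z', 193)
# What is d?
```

After line 1: d = {'a': 37, 'b': 22, 'c': 44}
After line 2 (pop 'b' returns 22): d = {'a': 37, 'c': 44}, removed = 22
After line 3 (pop 'z' missing, returns default 193): d = {'a': 37, 'c': 44}, y = 193

{'a': 37, 'c': 44}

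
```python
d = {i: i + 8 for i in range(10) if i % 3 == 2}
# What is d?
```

{2: 10, 5: 13, 8: 16}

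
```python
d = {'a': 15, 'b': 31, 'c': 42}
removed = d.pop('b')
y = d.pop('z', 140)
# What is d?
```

After line 1: d = {'a': 15, 'b': 31, 'c': 42}
After line 2 (pop 'b' returns 31): d = {'a': 15, 'c': 42}, removed = 31
After line 3 (pop 'z' missing, returns default 140): d = {'a': 15, 'c': 42}, y = 140

{'a': 15, 'c': 42}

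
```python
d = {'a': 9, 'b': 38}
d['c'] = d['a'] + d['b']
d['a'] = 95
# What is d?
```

After line 1: d = {'a': 9, 'b': 38}
After line 2 (d['c'] = 9 + 38): d = {'a': 9, 'b': 38, 'c': 47}
After line 3: d = {'a': 95, 'b': 38, 'c': 47}

{'a': 95, 'b': 38, 'c': 47}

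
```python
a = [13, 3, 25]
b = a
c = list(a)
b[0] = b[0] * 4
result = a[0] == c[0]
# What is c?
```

After line 1: a = [13, 3, 25]
After line 2 (b = a, alias): a = [13, 3, 25], b = [13, 3, 25]
After line 3 (c = list(a) is a copy, new object): c = [13, 3, 25]
After line 4 (b[0] = 13 * 4 = 52; mutates shared a/b): a = b = [52, 3, 25], c = [13, 3, 25]
After line 5 (a[0] = 52, c[0] = 13; result = False)

[13, 3, 25]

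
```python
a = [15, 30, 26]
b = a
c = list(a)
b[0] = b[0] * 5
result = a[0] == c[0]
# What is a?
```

After line 1: a = [15, 30, 26]
After line 2 (b = a, alias): a = [15, 30, 26], b = [15, 30, 26]
After line 3 (c = list(a) is a copy, new object): c = [15, 30, 26]
After line 4 (b[0] = 15 * 5 = 75; mutates shared a/b): a = b = [75, 30, 26], c = [15, 30, 26]
After line 5 (a[0] = 75, c[0] = 15; result = False)

[75, 30, 26]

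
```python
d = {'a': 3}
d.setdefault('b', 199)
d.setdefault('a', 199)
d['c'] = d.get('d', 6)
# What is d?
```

After line 1: d = {'a': 3}
After line 2 (setdefault adds 'b'=199): d = {'a': 3, 'b': 199}
After line 3 (setdefault 'a' no-op, already exists): d = {'a': 3, 'b': 199}
After line 4 (get('d', 6) returns default since 'd' not in d): d = {'a': 3, 'b': 199, 'c': 6}

{'a': 3, 'b': 199, 'c': 6}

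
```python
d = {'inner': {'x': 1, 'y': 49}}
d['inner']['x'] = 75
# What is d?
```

After line 1: d = {'inner': {'x': 1, 'y': 49}}
After line 2 (inner x overwritten): d = {'inner': {'x': 75, 'y': 49}}

{'inner': {'x': 75, 'y': 49}}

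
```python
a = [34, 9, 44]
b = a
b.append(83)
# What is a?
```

After line 1: a = [34, 9, 44]
After line 2 (b = a is an alias, same object): a = [34, 9, 44], b = [34, 9, 44]
After line 3 (b.append mutates the shared list): a = [34, 9, 44, 83], b = [34, 9, 44, 83]

[34, 9, 44, 83]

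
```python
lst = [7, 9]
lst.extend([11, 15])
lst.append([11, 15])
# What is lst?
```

After line 1: lst = [7, 9]
After line 2 (extend unpacks [11, 15]): lst = [7, 9, 11, 15]
After line 3 (append adds [11, 15] as single element): lst = [7, 9, 11, 15, [11, 15]]

[7, 9, 11, 15, [11, 15]]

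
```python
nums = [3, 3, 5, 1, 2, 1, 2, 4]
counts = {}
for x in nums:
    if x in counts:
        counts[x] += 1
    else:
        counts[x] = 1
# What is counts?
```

Initial: counts = {}, nums = [3, 3, 5, 1, 2, 1, 2, 4]
See 3: counts = {3: 1}
See 3: counts = {3: 2}
See 5: counts = {3: 2, 5: 1}
See 1: counts = {3: 2, 5: 1, 1: 1}
See 2: counts = {3: 2, 5: 1, 1: 1, 2: 1}
See 1: counts = {3: 2, 5: 1, 1: 2, 2: 1}
See 2: counts = {3: 2, 5: 1, 1: 2, 2: 2}
See 4: counts = {3: 2, 5: 1, 1: 2, 2: 2, 4: 1}

{3: 2, 5: 1, 1: 2, 2: 2, 4: 1}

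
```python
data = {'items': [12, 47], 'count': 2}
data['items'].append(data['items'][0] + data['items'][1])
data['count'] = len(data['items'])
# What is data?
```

After line 1: data = {'items': [12, 47], 'count': 2}
After line 2 (append 12 + 47 = 59): data = {'items': [12, 47, 59], 'count': 2}
After line 3 (count = len(items) = 3): data = {'items': [12, 47, 59], 'count': 3}

{'items': [12, 47, 59], 'count': 3}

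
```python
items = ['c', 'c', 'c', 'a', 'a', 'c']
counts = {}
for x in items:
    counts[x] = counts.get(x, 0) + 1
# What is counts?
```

Initial: counts = {}, items = ['c', 'c', 'c', 'a', 'a', 'c']
See 'c': counts = {'c': 1}
See 'c': counts = {'c': 2}
See 'c': counts = {'c': 3}
See 'a': counts = {'c': 3, 'a': 1}
See 'a': counts = {'c': 3, 'a': 2}
See 'c': counts = {'c': 4, 'a': 2}

{'c': 4, 'a': 2}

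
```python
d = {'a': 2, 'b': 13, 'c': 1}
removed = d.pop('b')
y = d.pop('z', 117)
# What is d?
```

After line 1: d = {'a': 2, 'b': 13, 'c': 1}
After line 2 (pop 'b' returns 13): d = {'a': 2, 'c': 1}, removed = 13
After line 3 (pop 'z' missing, returns default 117): d = {'a': 2, 'c': 1}, y = 117

{'a': 2, 'c': 1}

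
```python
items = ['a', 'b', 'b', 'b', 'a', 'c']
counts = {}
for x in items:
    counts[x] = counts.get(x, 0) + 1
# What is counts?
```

Initial: counts = {}, items = ['a', 'b', 'b', 'b', 'a', 'c']
See 'a': counts = {'a': 1}
See 'b': counts = {'a': 1, 'b': 1}
See 'b': counts = {'a': 1, 'b': 2}
See 'b': counts = {'a': 1, 'b': 3}
See 'a': counts = {'a': 2, 'b': 3}
See 'c': counts = {'a': 2, 'b': 3, 'c': 1}

{'a': 2, 'b': 3, 'c': 1}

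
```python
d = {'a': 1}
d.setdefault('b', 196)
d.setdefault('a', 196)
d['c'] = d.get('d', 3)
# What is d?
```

After line 1: d = {'a': 1}
After line 2 (setdefault adds 'b'=196): d = {'a': 1, 'b': 196}
After line 3 (setdefault 'a' no-op, already exists): d = {'a': 1, 'b': 196}
After line 4 (get('d', 3) returns default since 'd' not in d): d = {'a': 1, 'b': 196, 'c': 3}

{'a': 1, 'b': 196, 'c': 3}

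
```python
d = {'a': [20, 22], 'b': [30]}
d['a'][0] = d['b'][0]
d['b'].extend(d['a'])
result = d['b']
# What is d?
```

After line 1: d = {'a': [20, 22], 'b': [30]}
After line 2 (a[0] = b[0] = 30): d = {'a': [30, 22], 'b': [30]}
After line 3 (b.extend(a) appends [30, 22]): d = {'a': [30, 22], 'b': [30, 30, 22]}
After line 4: result = d['b'] = [30, 30, 22]

{'a': [30, 22], 'b': [30, 30, 22]}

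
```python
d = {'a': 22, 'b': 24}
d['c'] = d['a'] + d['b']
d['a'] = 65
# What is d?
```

After line 1: d = {'a': 22, 'b': 24}
After line 2 (d['c'] = 22 + 24): d = {'a': 22, 'b': 24, 'c': 46}
After line 3: d = {'a': 65, 'b': 24, 'c': 46}

{'a': 65, 'b': 24, 'c': 46}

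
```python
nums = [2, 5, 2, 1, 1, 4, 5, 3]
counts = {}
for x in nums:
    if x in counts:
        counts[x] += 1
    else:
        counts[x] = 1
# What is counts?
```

Initial: counts = {}, nums = [2, 5, 2, 1, 1, 4, 5, 3]
See 2: counts = {2: 1}
See 5: counts = {2: 1, 5: 1}
See 2: counts = {2: 2, 5: 1}
See 1: counts = {2: 2, 5: 1, 1: 1}
See 1: counts = {2: 2, 5: 1, 1: 2}
See 4: counts = {2: 2, 5: 1, 1: 2, 4: 1}
See 5: counts = {2: 2, 5: 2, 1: 2, 4: 1}
See 3: counts = {2: 2, 5: 2, 1: 2, 4: 1, 3: 1}

{2: 2, 5: 2, 1: 2, 4: 1, 3: 1}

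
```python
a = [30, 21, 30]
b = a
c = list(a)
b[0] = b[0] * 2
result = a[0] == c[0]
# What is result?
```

After line 1: a = [30, 21, 30]
After line 2 (b = a, alias): a = [30, 21, 30], b = [30, 21, 30]
After line 3 (c = list(a) is a copy, new object): c = [30, 21, 30]
After line 4 (b[0] = 30 * 2 = 60; mutates shared a/b): a = b = [60, 21, 30], c = [30, 21, 30]
After line 5 (a[0] = 60, c[0] = 30; result = False)

False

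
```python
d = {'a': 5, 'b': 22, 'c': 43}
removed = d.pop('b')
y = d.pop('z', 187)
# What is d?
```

After line 1: d = {'a': 5, 'b': 22, 'c': 43}
After line 2 (pop 'b' returns 22): d = {'a': 5, 'c': 43}, removed = 22
After line 3 (pop 'z' missing, returns default 187): d = {'a': 5, 'c': 43}, y = 187

{'a': 5, 'c': 43}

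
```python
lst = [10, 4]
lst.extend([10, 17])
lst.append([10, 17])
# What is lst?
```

After line 1: lst = [10, 4]
After line 2 (extend unpacks [10, 17]): lst = [10, 4, 10, 17]
After line 3 (append adds [10, 17] as single element): lst = [10, 4, 10, 17, [10, 17]]

[10, 4, 10, 17, [10, 17]]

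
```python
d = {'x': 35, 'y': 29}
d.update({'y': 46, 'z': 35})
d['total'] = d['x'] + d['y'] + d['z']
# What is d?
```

After line 1: d = {'x': 35, 'y': 29}
After line 2 (y overwritten, z added): d = {'x': 35, 'y': 46, 'z': 35}
After line 3 (total = 35 + 46 + 35 = 116): d = {'x': 35, 'y': 46, 'z': 35, 'total': 116}

{'x': 35, 'y': 46, 'z': 35, 'total': 116}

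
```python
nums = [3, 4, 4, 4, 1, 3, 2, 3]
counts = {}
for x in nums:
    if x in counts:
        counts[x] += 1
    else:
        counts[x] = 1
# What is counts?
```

Initial: counts = {}, nums = [3, 4, 4, 4, 1, 3, 2, 3]
See 3: counts = {3: 1}
See 4: counts = {3: 1, 4: 1}
See 4: counts = {3: 1, 4: 2}
See 4: counts = {3: 1, 4: 3}
See 1: counts = {3: 1, 4: 3, 1: 1}
See 3: counts = {3: 2, 4: 3, 1: 1}
See 2: counts = {3: 2, 4: 3, 1: 1, 2: 1}
See 3: counts = {3: 3, 4: 3, 1: 1, 2: 1}

{3: 3, 4: 3, 1: 1, 2: 1}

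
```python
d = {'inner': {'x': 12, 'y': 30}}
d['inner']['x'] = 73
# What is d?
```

After line 1: d = {'inner': {'x': 12, 'y': 30}}
After line 2 (inner x overwritten): d = {'inner': {'x': 73, 'y': 30}}

{'inner': {'x': 73, 'y': 30}}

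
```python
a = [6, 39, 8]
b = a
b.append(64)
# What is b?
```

After line 1: a = [6, 39, 8]
After line 2 (b = a is an alias, same object): a = [6, 39, 8], b = [6, 39, 8]
After line 3 (b.append mutates the shared list): a = [6, 39, 8, 64], b = [6, 39, 8, 64]

[6, 39, 8, 64]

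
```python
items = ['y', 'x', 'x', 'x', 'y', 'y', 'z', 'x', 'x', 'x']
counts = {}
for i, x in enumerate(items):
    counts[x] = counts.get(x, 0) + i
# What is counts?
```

Initial: counts = {}, items = ['y', 'x', 'x', 'x', 'y', 'y', 'z', 'x', 'x', 'x']
i=0, x='y': counts = {'y': 0}
i=1, x='x': counts = {'y': 0, 'x': 1}
i=2, x='x': counts = {'y': 0, 'x': 3}
i=3, x='x': counts = {'y': 0, 'x': 6}
i=4, x='y': counts = {'y': 4, 'x': 6}
i=5, x='y': counts = {'y': 9, 'x': 6}
i=6, x='z': counts = {'y': 9, 'x': 6, 'z': 6}
i=7, x='x': counts = {'y': 9, 'x': 13, 'z': 6}
i=8, x='x': counts = {'y': 9, 'x': 21, 'z': 6}
i=9, x='x': counts = {'y': 9, 'x': 30, 'z': 6}

{'y': 9, 'x': 30, 'z': 6}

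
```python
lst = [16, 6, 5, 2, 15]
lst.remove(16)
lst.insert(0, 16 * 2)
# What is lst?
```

After line 1: lst = [16, 6, 5, 2, 15]
After line 2 (remove first 16): lst = [6, 5, 2, 15]
After line 3 (insert 32 at index 0): lst = [32, 6, 5, 2, 15]

[32, 6, 5, 2, 15]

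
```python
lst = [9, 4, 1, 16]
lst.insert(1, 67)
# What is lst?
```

[9, 67, 4, 1, 16]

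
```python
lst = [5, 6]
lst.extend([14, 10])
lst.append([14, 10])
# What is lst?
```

After line 1: lst = [5, 6]
After line 2 (extend unpacks [14, 10]): lst = [5, 6, 14, 10]
After line 3 (append adds [14, 10] as single element): lst = [5, 6, 14, 10, [14, 10]]

[5, 6, 14, 10, [14, 10]]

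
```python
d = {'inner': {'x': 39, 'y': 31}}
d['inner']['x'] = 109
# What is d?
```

After line 1: d = {'inner': {'x': 39, 'y': 31}}
After line 2 (inner x overwritten): d = {'inner': {'x': 109, 'y': 31}}

{'inner': {'x': 109, 'y': 31}}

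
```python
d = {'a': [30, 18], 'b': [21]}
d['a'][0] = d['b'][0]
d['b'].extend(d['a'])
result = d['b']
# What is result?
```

After line 1: d = {'a': [30, 18], 'b': [21]}
After line 2 (a[0] = b[0] = 21): d = {'a': [21, 18], 'b': [21]}
After line 3 (b.extend(a) appends [21, 18]): d = {'a': [21, 18], 'b': [21, 21, 18]}
After line 4: result = d['b'] = [21, 21, 18]

[21, 21, 18]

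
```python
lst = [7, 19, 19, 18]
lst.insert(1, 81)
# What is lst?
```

[7, 81, 19, 19, 18]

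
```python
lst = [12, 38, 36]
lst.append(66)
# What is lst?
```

[12, 38, 36, 66]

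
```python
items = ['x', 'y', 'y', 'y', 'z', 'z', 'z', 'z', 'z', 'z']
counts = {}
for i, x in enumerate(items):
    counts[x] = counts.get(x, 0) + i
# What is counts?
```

Initial: counts = {}, items = ['x', 'y', 'y', 'y', 'z', 'z', 'z', 'z', 'z', 'z']
i=0, x='x': counts = {'x': 0}
i=1, x='y': counts = {'x': 0, 'y': 1}
i=2, x='y': counts = {'x': 0, 'y': 3}
i=3, x='y': counts = {'x': 0, 'y': 6}
i=4, x='z': counts = {'x': 0, 'y': 6, 'z': 4}
i=5, x='z': counts = {'x': 0, 'y': 6, 'z': 9}
i=6, x='z': counts = {'x': 0, 'y': 6, 'z': 15}
i=7, x='z': counts = {'x': 0, 'y': 6, 'z': 22}
i=8, x='z': counts = {'x': 0, 'y': 6, 'z': 30}
i=9, x='z': counts = {'x': 0, 'y': 6, 'z': 39}

{'x': 0, 'y': 6, 'z': 39}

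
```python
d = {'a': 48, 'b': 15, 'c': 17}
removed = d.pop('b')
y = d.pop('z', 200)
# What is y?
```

After line 1: d = {'a': 48, 'b': 15, 'c': 17}
After line 2 (pop 'b' returns 15): d = {'a': 48, 'c': 17}, removed = 15
After line 3 (pop 'z' missing, returns default 200): d = {'a': 48, 'c': 17}, y = 200

200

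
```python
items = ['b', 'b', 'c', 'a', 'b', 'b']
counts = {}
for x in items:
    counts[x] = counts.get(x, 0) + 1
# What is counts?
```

Initial: counts = {}, items = ['b', 'b', 'c', 'a', 'b', 'b']
See 'b': counts = {'b': 1}
See 'b': counts = {'b': 2}
See 'c': counts = {'b': 2, 'c': 1}
See 'a': counts = {'b': 2, 'c': 1, 'a': 1}
See 'b': counts = {'b': 3, 'c': 1, 'a': 1}
See 'b': counts = {'b': 4, 'c': 1, 'a': 1}

{'b': 4, 'c': 1, 'a': 1}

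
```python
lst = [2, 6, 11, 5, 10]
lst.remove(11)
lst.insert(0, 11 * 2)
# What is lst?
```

After line 1: lst = [2, 6, 11, 5, 10]
After line 2 (remove first 11): lst = [2, 6, 5, 10]
After line 3 (insert 22 at index 0): lst = [22, 2, 6, 5, 10]

[22, 2, 6, 5, 10]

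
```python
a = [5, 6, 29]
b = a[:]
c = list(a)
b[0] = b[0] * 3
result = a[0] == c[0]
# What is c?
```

After line 1: a = [5, 6, 29]
After line 2 (b = a[:], copy): a = [5, 6, 29], b = [5, 6, 29]
After line 3 (c = list(a) is a copy, new object): c = [5, 6, 29]
After line 4 (b[0] = 5 * 3 = 15; only b mutates (copy)): a = [5, 6, 29], b = [15, 6, 29], c = [5, 6, 29]
After line 5 (a[0] = 5, c[0] = 5; result = True)

[5, 6, 29]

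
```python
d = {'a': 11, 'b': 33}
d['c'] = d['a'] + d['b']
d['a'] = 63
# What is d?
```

After line 1: d = {'a': 11, 'b': 33}
After line 2 (d['c'] = 11 + 33): d = {'a': 11, 'b': 33, 'c': 44}
After line 3: d = {'a': 63, 'b': 33, 'c': 44}

{'a': 63, 'b': 33, 'c': 44}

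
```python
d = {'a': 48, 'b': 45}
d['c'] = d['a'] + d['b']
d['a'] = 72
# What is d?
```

After line 1: d = {'a': 48, 'b': 45}
After line 2 (d['c'] = 48 + 45): d = {'a': 48, 'b': 45, 'c': 93}
After line 3: d = {'a': 72, 'b': 45, 'c': 93}

{'a': 72, 'b': 45, 'c': 93}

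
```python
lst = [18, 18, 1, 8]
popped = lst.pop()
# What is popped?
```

8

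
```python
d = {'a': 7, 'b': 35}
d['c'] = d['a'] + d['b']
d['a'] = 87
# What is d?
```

After line 1: d = {'a': 7, 'b': 35}
After line 2 (d['c'] = 7 + 35): d = {'a': 7, 'b': 35, 'c': 42}
After line 3: d = {'a': 87, 'b': 35, 'c': 42}

{'a': 87, 'b': 35, 'c': 42}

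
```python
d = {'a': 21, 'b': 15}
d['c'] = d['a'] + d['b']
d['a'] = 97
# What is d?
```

After line 1: d = {'a': 21, 'b': 15}
After line 2 (d['c'] = 21 + 15): d = {'a': 21, 'b': 15, 'c': 36}
After line 3: d = {'a': 97, 'b': 15, 'c': 36}

{'a': 97, 'b': 15, 'c': 36}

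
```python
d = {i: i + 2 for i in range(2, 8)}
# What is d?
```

{2: 4, 3: 5, 4: 6, 5: 7, 6: 8, 7: 9}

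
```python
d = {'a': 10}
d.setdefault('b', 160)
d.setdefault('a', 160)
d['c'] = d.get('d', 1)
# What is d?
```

After line 1: d = {'a': 10}
After line 2 (setdefault adds 'b'=160): d = {'a': 10, 'b': 160}
After line 3 (setdefault 'a' no-op, already exists): d = {'a': 10, 'b': 160}
After line 4 (get('d', 1) returns default since 'd' not in d): d = {'a': 10, 'b': 160, 'c': 1}

{'a': 10, 'b': 160, 'c': 1}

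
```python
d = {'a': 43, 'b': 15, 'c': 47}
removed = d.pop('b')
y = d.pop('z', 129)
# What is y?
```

After line 1: d = {'a': 43, 'b': 15, 'c': 47}
After line 2 (pop 'b' returns 15): d = {'a': 43, 'c': 47}, removed = 15
After line 3 (pop 'z' missing, returns default 129): d = {'a': 43, 'c': 47}, y = 129

129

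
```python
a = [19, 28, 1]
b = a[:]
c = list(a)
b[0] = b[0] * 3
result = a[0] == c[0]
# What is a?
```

After line 1: a = [19, 28, 1]
After line 2 (b = a[:], copy): a = [19, 28, 1], b = [19, 28, 1]
After line 3 (c = list(a) is a copy, new object): c = [19, 28, 1]
After line 4 (b[0] = 19 * 3 = 57; only b mutates (copy)): a = [19, 28, 1], b = [57, 28, 1], c = [19, 28, 1]
After line 5 (a[0] = 19, c[0] = 19; result = True)

[19, 28, 1]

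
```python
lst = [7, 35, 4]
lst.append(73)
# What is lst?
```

[7, 35, 4, 73]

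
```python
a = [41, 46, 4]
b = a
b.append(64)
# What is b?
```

After line 1: a = [41, 46, 4]
After line 2 (b = a is an alias, same object): a = [41, 46, 4], b = [41, 46, 4]
After line 3 (b.append mutates the shared list): a = [41, 46, 4, 64], b = [41, 46, 4, 64]

[41, 46, 4, 64]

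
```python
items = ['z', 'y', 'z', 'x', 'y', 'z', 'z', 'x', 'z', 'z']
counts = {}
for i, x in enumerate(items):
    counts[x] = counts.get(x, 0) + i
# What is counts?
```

Initial: counts = {}, items = ['z', 'y', 'z', 'x', 'y', 'z', 'z', 'x', 'z', 'z']
i=0, x='z': counts = {'z': 0}
i=1, x='y': counts = {'z': 0, 'y': 1}
i=2, x='z': counts = {'z': 2, 'y': 1}
i=3, x='x': counts = {'z': 2, 'y': 1, 'x': 3}
i=4, x='y': counts = {'z': 2, 'y': 5, 'x': 3}
i=5, x='z': counts = {'z': 7, 'y': 5, 'x': 3}
i=6, x='z': counts = {'z': 13, 'y': 5, 'x': 3}
i=7, x='x': counts = {'z': 13, 'y': 5, 'x': 10}
i=8, x='z': counts = {'z': 21, 'y': 5, 'x': 10}
i=9, x='z': counts = {'z': 30, 'y': 5, 'x': 10}

{'z': 30, 'y': 5, 'x': 10}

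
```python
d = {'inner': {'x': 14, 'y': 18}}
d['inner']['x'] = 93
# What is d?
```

After line 1: d = {'inner': {'x': 14, 'y': 18}}
After line 2 (inner x overwritten): d = {'inner': {'x': 93, 'y': 18}}

{'inner': {'x': 93, 'y': 18}}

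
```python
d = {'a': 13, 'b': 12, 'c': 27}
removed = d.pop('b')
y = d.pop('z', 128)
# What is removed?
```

After line 1: d = {'a': 13, 'b': 12, 'c': 27}
After line 2 (pop 'b' returns 12): d = {'a': 13, 'c': 27}, removed = 12
After line 3 (pop 'z' missing, returns default 128): d = {'a': 13, 'c': 27}, y = 128

12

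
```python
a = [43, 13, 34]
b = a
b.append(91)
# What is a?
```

After line 1: a = [43, 13, 34]
After line 2 (b = a is an alias, same object): a = [43, 13, 34], b = [43, 13, 34]
After line 3 (b.append mutates the shared list): a = [43, 13, 34, 91], b = [43, 13, 34, 91]

[43, 13, 34, 91]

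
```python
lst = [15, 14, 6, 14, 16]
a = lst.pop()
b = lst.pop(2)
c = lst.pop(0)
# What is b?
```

After line 1: lst = [15, 14, 6, 14, 16]
After line 2 (pop() -> a = 16): lst = [15, 14, 6, 14]
After line 3 (pop(2) -> b = 6): lst = [15, 14, 14]
After line 4 (pop(0) -> c = 15): lst = [14, 14]

6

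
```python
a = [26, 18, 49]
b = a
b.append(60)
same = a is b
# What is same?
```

After line 1: a = [26, 18, 49]
After line 2 (b = a is an alias, same object): a = [26, 18, 49], b = [26, 18, 49]
After line 3 (b.append mutates the shared list): a = [26, 18, 49, 60], b = [26, 18, 49, 60]
After line 4 (same = a is b; same object -> True): same = True

True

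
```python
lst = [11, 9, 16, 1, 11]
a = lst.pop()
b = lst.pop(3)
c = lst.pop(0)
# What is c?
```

After line 1: lst = [11, 9, 16, 1, 11]
After line 2 (pop() -> a = 11): lst = [11, 9, 16, 1]
After line 3 (pop(3) -> b = 1): lst = [11, 9, 16]
After line 4 (pop(0) -> c = 11): lst = [9, 16]

11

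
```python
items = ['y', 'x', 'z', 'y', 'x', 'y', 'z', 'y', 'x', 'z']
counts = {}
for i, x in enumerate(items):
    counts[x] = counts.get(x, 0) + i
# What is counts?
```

Initial: counts = {}, items = ['y', 'x', 'z', 'y', 'x', 'y', 'z', 'y', 'x', 'z']
i=0, x='y': counts = {'y': 0}
i=1, x='x': counts = {'y': 0, 'x': 1}
i=2, x='z': counts = {'y': 0, 'x': 1, 'z': 2}
i=3, x='y': counts = {'y': 3, 'x': 1, 'z': 2}
i=4, x='x': counts = {'y': 3, 'x': 5, 'z': 2}
i=5, x='y': counts = {'y': 8, 'x': 5, 'z': 2}
i=6, x='z': counts = {'y': 8, 'x': 5, 'z': 8}
i=7, x='y': counts = {'y': 15, 'x': 5, 'z': 8}
i=8, x='x': counts = {'y': 15, 'x': 13, 'z': 8}
i=9, x='z': counts = {'y': 15, 'x': 13, 'z': 17}

{'y': 15, 'x': 13, 'z': 17}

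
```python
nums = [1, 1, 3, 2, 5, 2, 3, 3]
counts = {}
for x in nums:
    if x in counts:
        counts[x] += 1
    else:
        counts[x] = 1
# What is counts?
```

Initial: counts = {}, nums = [1, 1, 3, 2, 5, 2, 3, 3]
See 1: counts = {1: 1}
See 1: counts = {1: 2}
See 3: counts = {1: 2, 3: 1}
See 2: counts = {1: 2, 3: 1, 2: 1}
See 5: counts = {1: 2, 3: 1, 2: 1, 5: 1}
See 2: counts = {1: 2, 3: 1, 2: 2, 5: 1}
See 3: counts = {1: 2, 3: 2, 2: 2, 5: 1}
See 3: counts = {1: 2, 3: 3, 2: 2, 5: 1}

{1: 2, 3: 3, 2: 2, 5: 1}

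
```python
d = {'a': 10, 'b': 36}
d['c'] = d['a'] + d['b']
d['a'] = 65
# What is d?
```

After line 1: d = {'a': 10, 'b': 36}
After line 2 (d['c'] = 10 + 36): d = {'a': 10, 'b': 36, 'c': 46}
After line 3: d = {'a': 65, 'b': 36, 'c': 46}

{'a': 65, 'b': 36, 'c': 46}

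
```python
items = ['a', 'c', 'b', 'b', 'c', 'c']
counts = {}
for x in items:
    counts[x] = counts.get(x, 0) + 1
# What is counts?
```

Initial: counts = {}, items = ['a', 'c', 'b', 'b', 'c', 'c']
See 'a': counts = {'a': 1}
See 'c': counts = {'a': 1, 'c': 1}
See 'b': counts = {'a': 1, 'c': 1, 'b': 1}
See 'b': counts = {'a': 1, 'c': 1, 'b': 2}
See 'c': counts = {'a': 1, 'c': 2, 'b': 2}
See 'c': counts = {'a': 1, 'c': 3, 'b': 2}

{'a': 1, 'c': 3, 'b': 2}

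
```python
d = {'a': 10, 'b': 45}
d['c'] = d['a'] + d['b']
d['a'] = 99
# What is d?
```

After line 1: d = {'a': 10, 'b': 45}
After line 2 (d['c'] = 10 + 45): d = {'a': 10, 'b': 45, 'c': 55}
After line 3: d = {'a': 99, 'b': 45, 'c': 55}

{'a': 99, 'b': 45, 'c': 55}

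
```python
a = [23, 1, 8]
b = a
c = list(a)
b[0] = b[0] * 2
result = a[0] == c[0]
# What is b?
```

After line 1: a = [23, 1, 8]
After line 2 (b = a, alias): a = [23, 1, 8], b = [23, 1, 8]
After line 3 (c = list(a) is a copy, new object): c = [23, 1, 8]
After line 4 (b[0] = 23 * 2 = 46; mutates shared a/b): a = b = [46, 1, 8], c = [23, 1, 8]
After line 5 (a[0] = 46, c[0] = 23; result = False)

[46, 1, 8]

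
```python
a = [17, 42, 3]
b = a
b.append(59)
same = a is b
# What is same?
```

After line 1: a = [17, 42, 3]
After line 2 (b = a is an alias, same object): a = [17, 42, 3], b = [17, 42, 3]
After line 3 (b.append mutates the shared list): a = [17, 42, 3, 59], b = [17, 42, 3, 59]
After line 4 (same = a is b; same object -> True): same = True

True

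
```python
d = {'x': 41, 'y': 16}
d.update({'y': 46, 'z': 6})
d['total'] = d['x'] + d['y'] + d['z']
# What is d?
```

After line 1: d = {'x': 41, 'y': 16}
After line 2 (y overwritten, z added): d = {'x': 41, 'y': 46, 'z': 6}
After line 3 (total = 41 + 46 + 6 = 93): d = {'x': 41, 'y': 46, 'z': 6, 'total': 93}

{'x': 41, 'y': 46, 'z': 6, 'total': 93}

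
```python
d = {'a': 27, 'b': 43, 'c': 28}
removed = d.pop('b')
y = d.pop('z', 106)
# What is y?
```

After line 1: d = {'a': 27, 'b': 43, 'c': 28}
After line 2 (pop 'b' returns 43): d = {'a': 27, 'c': 28}, removed = 43
After line 3 (pop 'z' missing, returns default 106): d = {'a': 27, 'c': 28}, y = 106

106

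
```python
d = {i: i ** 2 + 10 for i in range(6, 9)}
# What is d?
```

{6: 46, 7: 59, 8: 74}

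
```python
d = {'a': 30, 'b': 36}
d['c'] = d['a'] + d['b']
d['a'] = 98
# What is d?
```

After line 1: d = {'a': 30, 'b': 36}
After line 2 (d['c'] = 30 + 36): d = {'a': 30, 'b': 36, 'c': 66}
After line 3: d = {'a': 98, 'b': 36, 'c': 66}

{'a': 98, 'b': 36, 'c': 66}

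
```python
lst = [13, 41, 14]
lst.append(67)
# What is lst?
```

[13, 41, 14, 67]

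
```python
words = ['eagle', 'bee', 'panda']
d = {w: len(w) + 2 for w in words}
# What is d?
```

{'eagle': 7, 'bee': 5, 'panda': 7}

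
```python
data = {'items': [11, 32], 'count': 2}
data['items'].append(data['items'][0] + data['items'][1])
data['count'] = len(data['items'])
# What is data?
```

After line 1: data = {'items': [11, 32], 'count': 2}
After line 2 (append 11 + 32 = 43): data = {'items': [11, 32, 43], 'count': 2}
After line 3 (count = len(items) = 3): data = {'items': [11, 32, 43], 'count': 3}

{'items': [11, 32, 43], 'count': 3}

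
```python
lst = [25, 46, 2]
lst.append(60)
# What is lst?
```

[25, 46, 2, 60]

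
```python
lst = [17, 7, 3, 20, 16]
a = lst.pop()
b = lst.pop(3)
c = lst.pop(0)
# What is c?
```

After line 1: lst = [17, 7, 3, 20, 16]
After line 2 (pop() -> a = 16): lst = [17, 7, 3, 20]
After line 3 (pop(3) -> b = 20): lst = [17, 7, 3]
After line 4 (pop(0) -> c = 17): lst = [7, 3]

17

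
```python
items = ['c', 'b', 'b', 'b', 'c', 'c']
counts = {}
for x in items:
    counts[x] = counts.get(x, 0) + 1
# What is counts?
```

Initial: counts = {}, items = ['c', 'b', 'b', 'b', 'c', 'c']
See 'c': counts = {'c': 1}
See 'b': counts = {'c': 1, 'b': 1}
See 'b': counts = {'c': 1, 'b': 2}
See 'b': counts = {'c': 1, 'b': 3}
See 'c': counts = {'c': 2, 'b': 3}
See 'c': counts = {'c': 3, 'b': 3}

{'c': 3, 'b': 3}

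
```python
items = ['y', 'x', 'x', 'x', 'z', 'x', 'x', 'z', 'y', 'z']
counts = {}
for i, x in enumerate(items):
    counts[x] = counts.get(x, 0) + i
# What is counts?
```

Initial: counts = {}, items = ['y', 'x', 'x', 'x', 'z', 'x', 'x', 'z', 'y', 'z']
i=0, x='y': counts = {'y': 0}
i=1, x='x': counts = {'y': 0, 'x': 1}
i=2, x='x': counts = {'y': 0, 'x': 3}
i=3, x='x': counts = {'y': 0, 'x': 6}
i=4, x='z': counts = {'y': 0, 'x': 6, 'z': 4}
i=5, x='x': counts = {'y': 0, 'x': 11, 'z': 4}
i=6, x='x': counts = {'y': 0, 'x': 17, 'z': 4}
i=7, x='z': counts = {'y': 0, 'x': 17, 'z': 11}
i=8, x='y': counts = {'y': 8, 'x': 17, 'z': 11}
i=9, x='z': counts = {'y': 8, 'x': 17, 'z': 20}

{'y': 8, 'x': 17, 'z': 20}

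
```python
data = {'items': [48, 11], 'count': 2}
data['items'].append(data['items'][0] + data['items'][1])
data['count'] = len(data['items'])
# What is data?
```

After line 1: data = {'items': [48, 11], 'count': 2}
After line 2 (append 48 + 11 = 59): data = {'items': [48, 11, 59], 'count': 2}
After line 3 (count = len(items) = 3): data = {'items': [48, 11, 59], 'count': 3}

{'items': [48, 11, 59], 'count': 3}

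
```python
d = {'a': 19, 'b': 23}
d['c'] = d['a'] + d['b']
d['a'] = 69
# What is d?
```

After line 1: d = {'a': 19, 'b': 23}
After line 2 (d['c'] = 19 + 23): d = {'a': 19, 'b': 23, 'c': 42}
After line 3: d = {'a': 69, 'b': 23, 'c': 42}

{'a': 69, 'b': 23, 'c': 42}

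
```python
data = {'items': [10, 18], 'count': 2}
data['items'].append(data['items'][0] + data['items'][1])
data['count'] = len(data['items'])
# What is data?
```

After line 1: data = {'items': [10, 18], 'count': 2}
After line 2 (append 10 + 18 = 28): data = {'items': [10, 18, 28], 'count': 2}
After line 3 (count = len(items) = 3): data = {'items': [10, 18, 28], 'count': 3}

{'items': [10, 18, 28], 'count': 3}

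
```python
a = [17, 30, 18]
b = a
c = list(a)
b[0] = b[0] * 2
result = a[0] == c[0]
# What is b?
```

After line 1: a = [17, 30, 18]
After line 2 (b = a, alias): a = [17, 30, 18], b = [17, 30, 18]
After line 3 (c = list(a) is a copy, new object): c = [17, 30, 18]
After line 4 (b[0] = 17 * 2 = 34; mutates shared a/b): a = b = [34, 30, 18], c = [17, 30, 18]
After line 5 (a[0] = 34, c[0] = 17; result = False)

[34, 30, 18]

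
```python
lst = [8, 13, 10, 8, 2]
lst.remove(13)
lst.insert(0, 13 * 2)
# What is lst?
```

After line 1: lst = [8, 13, 10, 8, 2]
After line 2 (remove first 13): lst = [8, 10, 8, 2]
After line 3 (insert 26 at index 0): lst = [26, 8, 10, 8, 2]

[26, 8, 10, 8, 2]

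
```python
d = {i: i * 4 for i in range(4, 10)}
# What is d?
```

{4: 16, 5: 20, 6: 24, 7: 28, 8: 32, 9: 36}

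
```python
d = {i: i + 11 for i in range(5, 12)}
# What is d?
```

{5: 16, 6: 17, 7: 18, 8: 19, 9: 20, 10: 21, 11: 22}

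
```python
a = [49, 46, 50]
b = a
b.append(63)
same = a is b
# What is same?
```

After line 1: a = [49, 46, 50]
After line 2 (b = a is an alias, same object): a = [49, 46, 50], b = [49, 46, 50]
After line 3 (b.append mutates the shared list): a = [49, 46, 50, 63], b = [49, 46, 50, 63]
After line 4 (same = a is b; same object -> True): same = True

True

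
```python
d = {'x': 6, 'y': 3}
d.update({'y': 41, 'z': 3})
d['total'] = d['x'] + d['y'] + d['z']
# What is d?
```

After line 1: d = {'x': 6, 'y': 3}
After line 2 (y overwritten, z added): d = {'x': 6, 'y': 41, 'z': 3}
After line 3 (total = 6 + 41 + 3 = 50): d = {'x': 6, 'y': 41, 'z': 3, 'total': 50}

{'x': 6, 'y': 41, 'z': 3, 'total': 50}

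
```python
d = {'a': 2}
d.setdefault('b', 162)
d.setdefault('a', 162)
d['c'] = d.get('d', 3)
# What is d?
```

After line 1: d = {'a': 2}
After line 2 (setdefault adds 'b'=162): d = {'a': 2, 'b': 162}
After line 3 (setdefault 'a' no-op, already exists): d = {'a': 2, 'b': 162}
After line 4 (get('d', 3) returns default since 'd' not in d): d = {'a': 2, 'b': 162, 'c': 3}

{'a': 2, 'b': 162, 'c': 3}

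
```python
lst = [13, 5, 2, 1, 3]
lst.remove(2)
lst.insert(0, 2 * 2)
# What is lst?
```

After line 1: lst = [13, 5, 2, 1, 3]
After line 2 (remove first 2): lst = [13, 5, 1, 3]
After line 3 (insert 4 at index 0): lst = [4, 13, 5, 1, 3]

[4, 13, 5, 1, 3]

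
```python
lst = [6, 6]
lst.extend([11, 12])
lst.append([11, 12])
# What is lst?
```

After line 1: lst = [6, 6]
After line 2 (extend unpacks [11, 12]): lst = [6, 6, 11, 12]
After line 3 (append adds [11, 12] as single element): lst = [6, 6, 11, 12, [11, 12]]

[6, 6, 11, 12, [11, 12]]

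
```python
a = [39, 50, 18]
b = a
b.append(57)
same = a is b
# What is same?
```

After line 1: a = [39, 50, 18]
After line 2 (b = a is an alias, same object): a = [39, 50, 18], b = [39, 50, 18]
After line 3 (b.append mutates the shared list): a = [39, 50, 18, 57], b = [39, 50, 18, 57]
After line 4 (same = a is b; same object -> True): same = True

True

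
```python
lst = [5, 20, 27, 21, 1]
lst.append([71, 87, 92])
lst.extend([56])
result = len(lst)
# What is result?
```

After line 1: lst = [5, 20, 27, 21, 1]
After line 2 (append adds [71, 87, 92] as single element): lst = [5, 20, 27, 21, 1, [71, 87, 92]]
After line 3 (extend unpacks [56], adds 56): lst = [5, 20, 27, 21, 1, [71, 87, 92], 56]
After line 4: result = len(lst) = 7

7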